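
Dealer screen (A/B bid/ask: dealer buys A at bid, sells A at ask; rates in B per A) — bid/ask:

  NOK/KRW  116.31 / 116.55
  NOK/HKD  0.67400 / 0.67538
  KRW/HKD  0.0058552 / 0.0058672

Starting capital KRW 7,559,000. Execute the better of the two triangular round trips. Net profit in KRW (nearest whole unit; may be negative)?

Net profit: KRW 63,105

Best loop KRW → HKD → NOK → KRW:
KRW 7,559,000 × 0.0058552 (sell KRW at bid) = HKD 44,259.46
HKD 44,259.46 ÷ 0.67538 (buy NOK at ask) = NOK 65,532.67
NOK 65,532.67 × 116.31 (sell NOK at bid) = KRW 7,622,105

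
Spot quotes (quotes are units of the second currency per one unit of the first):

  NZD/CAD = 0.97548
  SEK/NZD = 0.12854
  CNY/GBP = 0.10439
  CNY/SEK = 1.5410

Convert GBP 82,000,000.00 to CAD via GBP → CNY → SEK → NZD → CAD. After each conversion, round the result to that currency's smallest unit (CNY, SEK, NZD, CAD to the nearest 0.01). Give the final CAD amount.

GBP 82,000,000.00 ÷ 0.10439 = CNY 785,515,854.01
CNY 785,515,854.01 × 1.5410 = SEK 1,210,479,931.03
SEK 1,210,479,931.03 × 0.12854 = NZD 155,595,090.33
NZD 155,595,090.33 × 0.97548 = CAD 151,779,898.72

CAD 151,779,898.72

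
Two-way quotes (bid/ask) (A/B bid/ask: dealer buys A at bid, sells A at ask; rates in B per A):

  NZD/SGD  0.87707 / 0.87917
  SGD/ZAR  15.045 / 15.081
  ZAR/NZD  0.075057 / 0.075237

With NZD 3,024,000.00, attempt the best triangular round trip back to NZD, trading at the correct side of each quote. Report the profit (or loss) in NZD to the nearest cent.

Best loop NZD → ZAR → SGD → NZD:
NZD 3,024,000.00 ÷ 0.075237 (buy ZAR at ask) = ZAR 40,192,990.15
ZAR 40,192,990.15 ÷ 15.081 (buy SGD at ask) = SGD 2,665,140.92
SGD 2,665,140.92 ÷ 0.87917 (buy NZD at ask) = NZD 3,031,428.41

Net profit: NZD 7,428.41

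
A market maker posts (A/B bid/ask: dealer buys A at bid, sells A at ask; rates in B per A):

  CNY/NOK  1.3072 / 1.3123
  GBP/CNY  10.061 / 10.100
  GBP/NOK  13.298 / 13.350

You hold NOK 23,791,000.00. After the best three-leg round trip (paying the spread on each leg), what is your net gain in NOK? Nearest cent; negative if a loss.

Best loop NOK → CNY → GBP → NOK:
NOK 23,791,000.00 ÷ 1.3123 (buy CNY at ask) = CNY 18,129,238.74
CNY 18,129,238.74 ÷ 10.100 (buy GBP at ask) = GBP 1,794,974.13
GBP 1,794,974.13 × 13.298 (sell GBP at bid) = NOK 23,869,566.02

Net profit: NOK 78,566.02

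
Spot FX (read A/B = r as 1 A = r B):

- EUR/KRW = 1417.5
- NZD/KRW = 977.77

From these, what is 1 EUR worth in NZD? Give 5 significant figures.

EUR/NZD = 1.4497

1 EUR × 1417.5 = 1417.5 KRW
1417.5 KRW ÷ 977.77 = 1.44973 NZD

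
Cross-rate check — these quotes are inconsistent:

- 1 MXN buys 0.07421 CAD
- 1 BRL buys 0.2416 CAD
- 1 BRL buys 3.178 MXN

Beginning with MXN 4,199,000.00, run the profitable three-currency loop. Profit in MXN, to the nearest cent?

Profit: MXN 102,564.90

Profitable loop is MXN → BRL → CAD → MXN:
MXN 4,199,000.00 ÷ 3.178 = BRL 1,321,271.24
BRL 1,321,271.24 × 0.2416 = CAD 319,219.13
CAD 319,219.13 ÷ 0.07421 = MXN 4,301,564.90
Profit = MXN 4,301,564.90 − MXN 4,199,000.00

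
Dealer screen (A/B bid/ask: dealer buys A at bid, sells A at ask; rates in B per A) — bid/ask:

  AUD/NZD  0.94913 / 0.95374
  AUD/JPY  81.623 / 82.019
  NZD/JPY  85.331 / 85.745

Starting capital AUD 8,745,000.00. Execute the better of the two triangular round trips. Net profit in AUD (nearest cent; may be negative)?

Best loop AUD → JPY → NZD → AUD:
AUD 8,745,000.00 × 81.623 (sell AUD at bid) = JPY 713,793,135
JPY 713,793,135 ÷ 85.745 (buy NZD at ask) = NZD 8,324,603.59
NZD 8,324,603.59 ÷ 0.95374 (buy AUD at ask) = AUD 8,728,378.38

Net result: AUD -16,621.62 (no profitable arbitrage after spreads)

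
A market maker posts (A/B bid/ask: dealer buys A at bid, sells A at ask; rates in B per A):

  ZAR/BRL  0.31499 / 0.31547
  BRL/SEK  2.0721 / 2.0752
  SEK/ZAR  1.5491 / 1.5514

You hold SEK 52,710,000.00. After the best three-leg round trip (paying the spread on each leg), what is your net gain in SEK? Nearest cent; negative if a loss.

Net profit: SEK 584,199.99

Best loop SEK → ZAR → BRL → SEK:
SEK 52,710,000.00 × 1.5491 (sell SEK at bid) = ZAR 81,653,061.00
ZAR 81,653,061.00 × 0.31499 (sell ZAR at bid) = BRL 25,719,897.68
BRL 25,719,897.68 × 2.0721 (sell BRL at bid) = SEK 53,294,199.99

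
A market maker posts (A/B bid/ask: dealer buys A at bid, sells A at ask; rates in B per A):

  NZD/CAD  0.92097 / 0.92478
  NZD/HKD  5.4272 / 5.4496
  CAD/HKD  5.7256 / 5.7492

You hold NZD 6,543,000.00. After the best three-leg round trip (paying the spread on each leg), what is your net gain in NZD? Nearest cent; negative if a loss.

Net profit: NZD 135,930.14

Best loop NZD → HKD → CAD → NZD:
NZD 6,543,000.00 × 5.4272 (sell NZD at bid) = HKD 35,510,169.60
HKD 35,510,169.60 ÷ 5.7492 (buy CAD at ask) = CAD 6,176,541.01
CAD 6,176,541.01 ÷ 0.92478 (buy NZD at ask) = NZD 6,678,930.14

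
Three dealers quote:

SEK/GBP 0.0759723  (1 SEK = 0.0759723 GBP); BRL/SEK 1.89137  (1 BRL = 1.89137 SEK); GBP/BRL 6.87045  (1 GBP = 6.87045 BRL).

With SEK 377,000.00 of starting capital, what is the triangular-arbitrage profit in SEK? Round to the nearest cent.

Profit: SEK 4,877.79

Profitable loop is SEK → BRL → GBP → SEK:
SEK 377,000.00 ÷ 1.89137 = BRL 199,326.41
BRL 199,326.41 ÷ 6.87045 = GBP 29,012.13
GBP 29,012.13 ÷ 0.0759723 = SEK 381,877.79
Profit = SEK 381,877.79 − SEK 377,000.00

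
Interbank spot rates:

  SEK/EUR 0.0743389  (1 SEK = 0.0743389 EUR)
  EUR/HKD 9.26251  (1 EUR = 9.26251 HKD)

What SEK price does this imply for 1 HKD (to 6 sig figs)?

1 HKD ÷ 9.26251 = 0.107962 EUR
0.107962 EUR ÷ 0.0743389 = 1.4523 SEK

HKD/SEK = 1.45230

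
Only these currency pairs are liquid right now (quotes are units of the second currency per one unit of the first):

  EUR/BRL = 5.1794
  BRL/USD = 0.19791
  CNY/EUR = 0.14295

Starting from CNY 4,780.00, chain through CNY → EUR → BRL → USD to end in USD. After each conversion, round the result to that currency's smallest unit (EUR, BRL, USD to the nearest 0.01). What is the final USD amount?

USD 700.42

CNY 4,780.00 × 0.14295 = EUR 683.30
EUR 683.30 × 5.1794 = BRL 3,539.08
BRL 3,539.08 × 0.19791 = USD 700.42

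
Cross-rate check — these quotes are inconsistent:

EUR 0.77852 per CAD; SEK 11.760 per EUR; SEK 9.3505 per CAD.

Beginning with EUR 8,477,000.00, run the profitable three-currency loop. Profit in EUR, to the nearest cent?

Profitable loop is EUR → CAD → SEK → EUR:
EUR 8,477,000.00 ÷ 0.77852 = CAD 10,888,609.16
CAD 10,888,609.16 × 9.3505 = SEK 101,813,939.91
SEK 101,813,939.91 ÷ 11.760 = EUR 8,657,647.95
Profit = EUR 8,657,647.95 − EUR 8,477,000.00

Profit: EUR 180,647.95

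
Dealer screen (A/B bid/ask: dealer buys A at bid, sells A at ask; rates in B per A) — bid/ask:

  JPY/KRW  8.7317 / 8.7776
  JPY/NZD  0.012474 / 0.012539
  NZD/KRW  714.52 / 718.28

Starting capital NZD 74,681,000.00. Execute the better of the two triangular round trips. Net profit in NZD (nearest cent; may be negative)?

Net profit: NZD 1,151,341.84

Best loop NZD → KRW → JPY → NZD:
NZD 74,681,000.00 × 714.52 (sell NZD at bid) = KRW 53,361,068,120
KRW 53,361,068,120 ÷ 8.7776 (buy JPY at ask) = JPY 6,079,232,150
JPY 6,079,232,150 × 0.012474 (sell JPY at bid) = NZD 75,832,341.84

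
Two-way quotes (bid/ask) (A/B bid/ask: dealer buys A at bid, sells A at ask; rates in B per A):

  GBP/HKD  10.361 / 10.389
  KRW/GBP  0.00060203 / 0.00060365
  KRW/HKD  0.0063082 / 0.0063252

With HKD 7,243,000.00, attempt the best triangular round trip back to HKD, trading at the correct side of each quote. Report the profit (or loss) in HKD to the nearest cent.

Best loop HKD → GBP → KRW → HKD:
HKD 7,243,000.00 ÷ 10.389 (buy GBP at ask) = GBP 697,179.71
GBP 697,179.71 ÷ 0.00060365 (buy KRW at ask) = KRW 1,154,940,295
KRW 1,154,940,295 × 0.0063082 (sell KRW at bid) = HKD 7,285,594.37

Net profit: HKD 42,594.37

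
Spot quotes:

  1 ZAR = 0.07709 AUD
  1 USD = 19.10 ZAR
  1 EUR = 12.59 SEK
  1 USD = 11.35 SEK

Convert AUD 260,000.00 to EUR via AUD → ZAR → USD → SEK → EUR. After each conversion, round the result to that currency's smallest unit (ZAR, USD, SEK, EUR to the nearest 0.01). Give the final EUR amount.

AUD 260,000.00 ÷ 0.07709 = ZAR 3,372,681.28
ZAR 3,372,681.28 ÷ 19.10 = USD 176,580.17
USD 176,580.17 × 11.35 = SEK 2,004,184.93
SEK 2,004,184.93 ÷ 12.59 = EUR 159,188.64

EUR 159,188.64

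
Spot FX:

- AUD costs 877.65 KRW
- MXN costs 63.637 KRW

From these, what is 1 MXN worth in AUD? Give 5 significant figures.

MXN/AUD = 0.072508

1 MXN × 63.637 = 63.637 KRW
63.637 KRW ÷ 877.65 = 0.0725084 AUD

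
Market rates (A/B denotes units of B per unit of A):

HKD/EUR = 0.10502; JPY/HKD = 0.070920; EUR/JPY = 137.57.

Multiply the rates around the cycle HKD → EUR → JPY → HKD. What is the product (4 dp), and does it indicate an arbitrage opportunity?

Around HKD → EUR → JPY → HKD: 1 × 0.10502 × 137.57 × 0.070920 = 1.024624
Product > 1; profitable direction is HKD → EUR → JPY → HKD.

1.0246 (arbitrage exists)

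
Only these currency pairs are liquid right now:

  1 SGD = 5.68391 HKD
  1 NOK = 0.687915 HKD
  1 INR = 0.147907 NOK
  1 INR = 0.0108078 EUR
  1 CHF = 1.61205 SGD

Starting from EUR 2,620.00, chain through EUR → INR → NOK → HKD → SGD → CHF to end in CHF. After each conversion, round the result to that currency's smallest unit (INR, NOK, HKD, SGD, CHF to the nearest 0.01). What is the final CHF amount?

EUR 2,620.00 ÷ 0.0108078 = INR 242,417.51
INR 242,417.51 × 0.147907 = NOK 35,855.25
NOK 35,855.25 × 0.687915 = HKD 24,665.36
HKD 24,665.36 ÷ 5.68391 = SGD 4,339.51
SGD 4,339.51 ÷ 1.61205 = CHF 2,691.92

CHF 2,691.92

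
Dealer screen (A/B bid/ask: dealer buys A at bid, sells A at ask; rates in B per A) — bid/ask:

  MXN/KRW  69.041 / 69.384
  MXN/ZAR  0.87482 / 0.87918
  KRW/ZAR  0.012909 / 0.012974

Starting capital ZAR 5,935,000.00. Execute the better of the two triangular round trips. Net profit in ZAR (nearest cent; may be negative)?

Best loop ZAR → MXN → KRW → ZAR:
ZAR 5,935,000.00 ÷ 0.87918 (buy MXN at ask) = MXN 6,750,608.52
MXN 6,750,608.52 × 69.041 (sell MXN at bid) = KRW 466,068,763
KRW 466,068,763 × 0.012909 (sell KRW at bid) = ZAR 6,016,481.66

Net profit: ZAR 81,481.66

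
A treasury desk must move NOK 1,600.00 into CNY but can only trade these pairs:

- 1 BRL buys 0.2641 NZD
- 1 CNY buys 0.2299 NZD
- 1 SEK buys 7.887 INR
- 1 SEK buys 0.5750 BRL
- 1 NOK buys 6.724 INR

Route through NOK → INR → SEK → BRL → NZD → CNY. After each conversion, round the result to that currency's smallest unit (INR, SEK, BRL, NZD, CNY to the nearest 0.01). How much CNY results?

CNY 901.00

NOK 1,600.00 × 6.724 = INR 10,758.40
INR 10,758.40 ÷ 7.887 = SEK 1,364.07
SEK 1,364.07 × 0.5750 = BRL 784.34
BRL 784.34 × 0.2641 = NZD 207.14
NZD 207.14 ÷ 0.2299 = CNY 901.00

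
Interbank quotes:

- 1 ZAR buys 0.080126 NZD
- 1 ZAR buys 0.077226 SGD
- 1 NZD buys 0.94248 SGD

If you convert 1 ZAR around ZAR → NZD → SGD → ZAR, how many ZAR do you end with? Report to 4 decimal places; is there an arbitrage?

0.9779 (arbitrage exists)

Around ZAR → NZD → SGD → ZAR: 1 × 0.080126 × 0.94248 ÷ 0.077226 = 0.977872
Product < 1; profitable direction is ZAR → SGD → NZD → ZAR.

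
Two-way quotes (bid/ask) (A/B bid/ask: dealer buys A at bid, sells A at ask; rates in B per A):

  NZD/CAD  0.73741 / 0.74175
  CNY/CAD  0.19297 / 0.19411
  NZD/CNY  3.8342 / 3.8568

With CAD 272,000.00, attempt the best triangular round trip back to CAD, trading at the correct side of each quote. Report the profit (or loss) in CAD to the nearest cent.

Best loop CAD → NZD → CNY → CAD:
CAD 272,000.00 ÷ 0.74175 (buy NZD at ask) = NZD 366,700.37
NZD 366,700.37 × 3.8342 (sell NZD at bid) = CNY 1,406,002.56
CNY 1,406,002.56 × 0.19297 (sell CNY at bid) = CAD 271,316.31

Net result: CAD -683.69 (no profitable arbitrage after spreads)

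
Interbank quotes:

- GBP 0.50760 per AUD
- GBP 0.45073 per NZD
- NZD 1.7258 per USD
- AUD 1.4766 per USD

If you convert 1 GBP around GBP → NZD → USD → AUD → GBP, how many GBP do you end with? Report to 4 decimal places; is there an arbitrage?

0.9636 (arbitrage exists)

Around GBP → NZD → USD → AUD → GBP: 1 ÷ 0.45073 ÷ 1.7258 × 1.4766 × 0.50760 = 0.963557
Product < 1; profitable direction is GBP → AUD → USD → NZD → GBP.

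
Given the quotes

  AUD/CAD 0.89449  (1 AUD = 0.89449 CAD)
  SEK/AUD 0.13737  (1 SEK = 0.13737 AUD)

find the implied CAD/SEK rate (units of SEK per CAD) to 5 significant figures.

CAD/SEK = 8.1383

1 CAD ÷ 0.89449 = 1.11796 AUD
1.11796 AUD ÷ 0.13737 = 8.13828 SEK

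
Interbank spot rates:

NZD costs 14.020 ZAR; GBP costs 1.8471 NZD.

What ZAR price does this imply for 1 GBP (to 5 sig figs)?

1 GBP × 1.8471 = 1.8471 NZD
1.8471 NZD × 14.020 = 25.8963 ZAR

GBP/ZAR = 25.896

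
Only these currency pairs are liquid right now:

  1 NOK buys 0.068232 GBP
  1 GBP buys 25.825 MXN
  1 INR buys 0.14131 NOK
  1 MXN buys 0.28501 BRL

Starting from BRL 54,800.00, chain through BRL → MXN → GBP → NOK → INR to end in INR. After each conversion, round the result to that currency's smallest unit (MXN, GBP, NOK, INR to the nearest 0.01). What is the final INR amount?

BRL 54,800.00 ÷ 0.28501 = MXN 192,273.96
MXN 192,273.96 ÷ 25.825 = GBP 7,445.26
GBP 7,445.26 ÷ 0.068232 = NOK 109,116.84
NOK 109,116.84 ÷ 0.14131 = INR 772,180.60

INR 772,180.60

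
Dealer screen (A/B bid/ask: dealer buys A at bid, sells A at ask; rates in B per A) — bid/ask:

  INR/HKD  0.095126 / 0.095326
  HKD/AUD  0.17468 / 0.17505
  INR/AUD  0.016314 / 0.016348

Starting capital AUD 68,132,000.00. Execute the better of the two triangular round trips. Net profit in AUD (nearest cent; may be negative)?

Best loop AUD → INR → HKD → AUD:
AUD 68,132,000.00 ÷ 0.016348 (buy INR at ask) = INR 4,167,604,599.95
INR 4,167,604,599.95 × 0.095126 (sell INR at bid) = HKD 396,447,555.17
HKD 396,447,555.17 × 0.17468 (sell HKD at bid) = AUD 69,251,458.94

Net profit: AUD 1,119,458.94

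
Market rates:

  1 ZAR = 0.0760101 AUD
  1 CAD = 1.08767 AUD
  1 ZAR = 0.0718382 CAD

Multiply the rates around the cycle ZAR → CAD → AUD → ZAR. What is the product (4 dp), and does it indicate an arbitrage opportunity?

Around ZAR → CAD → AUD → ZAR: 1 × 0.0718382 × 1.08767 ÷ 0.0760101 = 1.027972
Product > 1; profitable direction is ZAR → CAD → AUD → ZAR.

1.0280 (arbitrage exists)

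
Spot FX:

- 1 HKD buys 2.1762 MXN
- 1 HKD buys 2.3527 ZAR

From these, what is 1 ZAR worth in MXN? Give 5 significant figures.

ZAR/MXN = 0.92498

1 ZAR ÷ 2.3527 = 0.425044 HKD
0.425044 HKD × 2.1762 = 0.92498 MXN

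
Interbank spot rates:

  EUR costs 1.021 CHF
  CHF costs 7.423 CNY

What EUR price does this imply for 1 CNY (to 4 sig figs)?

1 CNY ÷ 7.423 = 0.134716 CHF
0.134716 CHF ÷ 1.021 = 0.131946 EUR

CNY/EUR = 0.1319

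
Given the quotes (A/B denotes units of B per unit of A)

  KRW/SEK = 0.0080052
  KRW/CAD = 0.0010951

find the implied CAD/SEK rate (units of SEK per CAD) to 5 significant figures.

CAD/SEK = 7.3100

1 CAD ÷ 0.0010951 = 913.159 KRW
913.159 KRW × 0.0080052 = 7.31002 SEK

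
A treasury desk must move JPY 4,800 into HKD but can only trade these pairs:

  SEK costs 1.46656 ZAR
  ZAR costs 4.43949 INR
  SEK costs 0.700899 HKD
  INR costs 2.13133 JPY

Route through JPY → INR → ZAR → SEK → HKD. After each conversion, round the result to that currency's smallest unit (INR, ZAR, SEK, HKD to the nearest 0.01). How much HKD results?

JPY 4,800 ÷ 2.13133 = INR 2,252.11
INR 2,252.11 ÷ 4.43949 = ZAR 507.29
ZAR 507.29 ÷ 1.46656 = SEK 345.90
SEK 345.90 × 0.700899 = HKD 242.44

HKD 242.44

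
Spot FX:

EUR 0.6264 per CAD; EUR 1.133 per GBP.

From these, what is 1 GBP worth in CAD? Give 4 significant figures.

GBP/CAD = 1.809

1 GBP × 1.133 = 1.133 EUR
1.133 EUR ÷ 0.6264 = 1.80875 CAD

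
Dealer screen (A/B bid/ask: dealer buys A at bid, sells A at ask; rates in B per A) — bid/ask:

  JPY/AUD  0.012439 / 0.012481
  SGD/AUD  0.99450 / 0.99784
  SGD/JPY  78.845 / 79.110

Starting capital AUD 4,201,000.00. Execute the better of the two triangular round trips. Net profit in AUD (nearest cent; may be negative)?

Net profit: AUD 30,328.09

Best loop AUD → JPY → SGD → AUD:
AUD 4,201,000.00 ÷ 0.012481 (buy JPY at ask) = JPY 336,591,619
JPY 336,591,619 ÷ 79.110 (buy SGD at ask) = SGD 4,254,729.10
SGD 4,254,729.10 × 0.99450 (sell SGD at bid) = AUD 4,231,328.09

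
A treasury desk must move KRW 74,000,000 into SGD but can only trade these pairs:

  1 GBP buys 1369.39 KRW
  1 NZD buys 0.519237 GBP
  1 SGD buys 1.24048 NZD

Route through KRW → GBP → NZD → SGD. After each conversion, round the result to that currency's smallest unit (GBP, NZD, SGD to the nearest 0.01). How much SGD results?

SGD 83,897.53

KRW 74,000,000 ÷ 1369.39 = GBP 54,038.66
GBP 54,038.66 ÷ 0.519237 = NZD 104,073.21
NZD 104,073.21 ÷ 1.24048 = SGD 83,897.53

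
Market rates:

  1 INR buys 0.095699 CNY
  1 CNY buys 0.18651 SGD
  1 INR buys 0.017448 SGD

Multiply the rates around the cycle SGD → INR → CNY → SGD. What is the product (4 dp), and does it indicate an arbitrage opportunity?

Around SGD → INR → CNY → SGD: 1 ÷ 0.017448 × 0.095699 × 0.18651 = 1.022972
Product > 1; profitable direction is SGD → INR → CNY → SGD.

1.0230 (arbitrage exists)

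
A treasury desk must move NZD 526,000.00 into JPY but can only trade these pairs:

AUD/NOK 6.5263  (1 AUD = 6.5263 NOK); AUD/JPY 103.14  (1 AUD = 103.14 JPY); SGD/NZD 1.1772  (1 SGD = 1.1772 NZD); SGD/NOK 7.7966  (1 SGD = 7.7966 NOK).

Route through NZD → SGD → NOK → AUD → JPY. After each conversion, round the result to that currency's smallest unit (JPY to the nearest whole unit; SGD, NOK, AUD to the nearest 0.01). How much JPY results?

NZD 526,000.00 ÷ 1.1772 = SGD 446,822.97
SGD 446,822.97 × 7.7966 = NOK 3,483,699.97
NOK 3,483,699.97 ÷ 6.5263 = AUD 533,794.03
AUD 533,794.03 × 103.14 = JPY 55,055,516

JPY 55,055,516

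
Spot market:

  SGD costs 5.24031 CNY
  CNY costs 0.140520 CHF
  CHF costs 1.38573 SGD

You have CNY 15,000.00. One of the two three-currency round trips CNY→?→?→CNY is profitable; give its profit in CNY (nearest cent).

Profit: CNY 306.12

Profitable loop is CNY → CHF → SGD → CNY:
CNY 15,000.00 × 0.140520 = CHF 2,107.80
CHF 2,107.80 × 1.38573 = SGD 2,920.84
SGD 2,920.84 × 5.24031 = CNY 15,306.12
Profit = CNY 15,306.12 − CNY 15,000.00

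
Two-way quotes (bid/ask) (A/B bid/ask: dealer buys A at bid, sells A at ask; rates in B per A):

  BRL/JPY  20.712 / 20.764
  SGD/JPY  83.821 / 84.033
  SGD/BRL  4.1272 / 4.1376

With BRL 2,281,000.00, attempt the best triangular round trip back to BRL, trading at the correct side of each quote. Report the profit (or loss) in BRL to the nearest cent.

Net profit: BRL 39,347.17

Best loop BRL → JPY → SGD → BRL:
BRL 2,281,000.00 × 20.712 (sell BRL at bid) = JPY 47,244,072
JPY 47,244,072 ÷ 84.033 (buy SGD at ask) = SGD 562,208.56
SGD 562,208.56 × 4.1272 (sell SGD at bid) = BRL 2,320,347.17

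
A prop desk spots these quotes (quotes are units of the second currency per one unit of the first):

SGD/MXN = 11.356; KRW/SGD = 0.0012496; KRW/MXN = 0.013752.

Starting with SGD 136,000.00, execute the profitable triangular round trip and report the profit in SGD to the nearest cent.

Profit: SGD 4,336.11

Profitable loop is SGD → MXN → KRW → SGD:
SGD 136,000.00 × 11.356 = MXN 1,544,416.00
MXN 1,544,416.00 ÷ 0.013752 = KRW 112,304,828
KRW 112,304,828 × 0.0012496 = SGD 140,336.11
Profit = SGD 140,336.11 − SGD 136,000.00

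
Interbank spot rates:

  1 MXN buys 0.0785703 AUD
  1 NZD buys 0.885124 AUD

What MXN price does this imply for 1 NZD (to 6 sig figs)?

NZD/MXN = 11.2654

1 NZD × 0.885124 = 0.885124 AUD
0.885124 AUD ÷ 0.0785703 = 11.2654 MXN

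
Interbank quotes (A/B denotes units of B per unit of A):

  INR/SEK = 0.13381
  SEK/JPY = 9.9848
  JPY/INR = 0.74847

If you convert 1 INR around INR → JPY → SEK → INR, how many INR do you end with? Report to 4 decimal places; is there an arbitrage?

Around INR → JPY → SEK → INR: 1 ÷ 0.74847 ÷ 9.9848 ÷ 0.13381 = 0.999995
Product ≈ 1 (deviation 0.001%, within rounding noise).

1.0000 (no arbitrage)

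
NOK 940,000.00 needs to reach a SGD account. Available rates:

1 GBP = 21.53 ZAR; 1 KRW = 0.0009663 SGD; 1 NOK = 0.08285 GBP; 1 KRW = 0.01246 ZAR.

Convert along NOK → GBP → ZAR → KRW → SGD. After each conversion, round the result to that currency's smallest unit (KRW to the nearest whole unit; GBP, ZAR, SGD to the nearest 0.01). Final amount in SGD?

SGD 130,034.42

NOK 940,000.00 × 0.08285 = GBP 77,879.00
GBP 77,879.00 × 21.53 = ZAR 1,676,734.87
ZAR 1,676,734.87 ÷ 0.01246 = KRW 134,569,412
KRW 134,569,412 × 0.0009663 = SGD 130,034.42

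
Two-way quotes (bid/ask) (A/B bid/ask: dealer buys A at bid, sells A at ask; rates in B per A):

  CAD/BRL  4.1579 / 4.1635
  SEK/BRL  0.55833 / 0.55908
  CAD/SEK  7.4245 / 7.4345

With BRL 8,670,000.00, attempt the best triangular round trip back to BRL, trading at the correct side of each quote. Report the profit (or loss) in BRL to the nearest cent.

Net profit: BRL 2,961.43

Best loop BRL → SEK → CAD → BRL:
BRL 8,670,000.00 ÷ 0.55908 (buy SEK at ask) = SEK 15,507,619.66
SEK 15,507,619.66 ÷ 7.4345 (buy CAD at ask) = CAD 2,085,899.48
CAD 2,085,899.48 × 4.1579 (sell CAD at bid) = BRL 8,672,961.43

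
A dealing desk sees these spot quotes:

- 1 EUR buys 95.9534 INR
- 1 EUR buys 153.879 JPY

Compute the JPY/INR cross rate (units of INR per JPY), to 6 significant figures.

JPY/INR = 0.623564

1 JPY ÷ 153.879 = 0.00649861 EUR
0.00649861 EUR × 95.9534 = 0.623564 INR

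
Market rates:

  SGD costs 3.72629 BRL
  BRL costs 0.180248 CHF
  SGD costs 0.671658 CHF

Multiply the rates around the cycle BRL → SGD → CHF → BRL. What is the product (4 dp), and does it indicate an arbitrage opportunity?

1.0000 (no arbitrage)

Around BRL → SGD → CHF → BRL: 1 ÷ 3.72629 × 0.671658 ÷ 0.180248 = 1.000003
Product ≈ 1 (deviation 0.000%, within rounding noise).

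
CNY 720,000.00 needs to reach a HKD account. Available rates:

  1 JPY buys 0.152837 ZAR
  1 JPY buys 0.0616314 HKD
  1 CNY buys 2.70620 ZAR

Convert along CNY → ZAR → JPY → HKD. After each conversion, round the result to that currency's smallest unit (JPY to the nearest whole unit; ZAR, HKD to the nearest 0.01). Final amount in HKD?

CNY 720,000.00 × 2.70620 = ZAR 1,948,464.00
ZAR 1,948,464.00 ÷ 0.152837 = JPY 12,748,641
JPY 12,748,641 × 0.0616314 = HKD 785,716.59

HKD 785,716.59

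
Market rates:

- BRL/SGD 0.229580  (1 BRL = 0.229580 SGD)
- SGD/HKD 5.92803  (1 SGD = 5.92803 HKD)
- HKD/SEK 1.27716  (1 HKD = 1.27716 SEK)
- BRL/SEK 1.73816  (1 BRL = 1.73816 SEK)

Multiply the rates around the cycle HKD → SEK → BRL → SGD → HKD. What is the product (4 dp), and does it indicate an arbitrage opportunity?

1.0000 (no arbitrage)

Around HKD → SEK → BRL → SGD → HKD: 1 × 1.27716 ÷ 1.73816 × 0.229580 × 5.92803 = 1.000000
Product ≈ 1 (deviation 0.000%, within rounding noise).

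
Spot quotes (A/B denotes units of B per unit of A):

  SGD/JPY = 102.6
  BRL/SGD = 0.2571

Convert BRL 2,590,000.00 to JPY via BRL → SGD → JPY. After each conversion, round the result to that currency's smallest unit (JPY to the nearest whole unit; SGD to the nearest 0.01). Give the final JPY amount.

JPY 68,320,211

BRL 2,590,000.00 × 0.2571 = SGD 665,889.00
SGD 665,889.00 × 102.6 = JPY 68,320,211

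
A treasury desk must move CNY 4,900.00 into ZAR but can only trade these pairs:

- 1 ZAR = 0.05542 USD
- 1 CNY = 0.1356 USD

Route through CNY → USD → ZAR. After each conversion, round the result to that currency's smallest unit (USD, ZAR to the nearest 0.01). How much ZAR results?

CNY 4,900.00 × 0.1356 = USD 664.44
USD 664.44 ÷ 0.05542 = ZAR 11,989.17

ZAR 11,989.17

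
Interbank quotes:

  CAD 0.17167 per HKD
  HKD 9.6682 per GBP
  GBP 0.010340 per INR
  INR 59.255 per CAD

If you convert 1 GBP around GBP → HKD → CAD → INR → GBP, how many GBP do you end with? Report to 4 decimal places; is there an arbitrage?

1.0169 (arbitrage exists)

Around GBP → HKD → CAD → INR → GBP: 1 × 9.6682 × 0.17167 × 59.255 × 0.010340 = 1.016917
Product > 1; profitable direction is GBP → HKD → CAD → INR → GBP.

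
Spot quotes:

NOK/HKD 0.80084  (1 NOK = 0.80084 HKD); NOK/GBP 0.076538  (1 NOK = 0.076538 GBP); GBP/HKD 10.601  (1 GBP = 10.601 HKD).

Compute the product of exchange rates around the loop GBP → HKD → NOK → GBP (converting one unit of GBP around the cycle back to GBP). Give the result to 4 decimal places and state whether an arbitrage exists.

1.0132 (arbitrage exists)

Around GBP → HKD → NOK → GBP: 1 × 10.601 ÷ 0.80084 × 0.076538 = 1.013160
Product > 1; profitable direction is GBP → HKD → NOK → GBP.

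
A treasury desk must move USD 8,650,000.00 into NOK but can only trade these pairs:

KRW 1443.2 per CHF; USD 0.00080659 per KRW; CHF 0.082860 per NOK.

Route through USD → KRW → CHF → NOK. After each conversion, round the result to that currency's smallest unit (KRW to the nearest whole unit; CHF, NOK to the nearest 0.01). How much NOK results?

USD 8,650,000.00 ÷ 0.00080659 = KRW 10,724,159,734
KRW 10,724,159,734 ÷ 1443.2 = CHF 7,430,820.21
CHF 7,430,820.21 ÷ 0.082860 = NOK 89,679,220.49

NOK 89,679,220.49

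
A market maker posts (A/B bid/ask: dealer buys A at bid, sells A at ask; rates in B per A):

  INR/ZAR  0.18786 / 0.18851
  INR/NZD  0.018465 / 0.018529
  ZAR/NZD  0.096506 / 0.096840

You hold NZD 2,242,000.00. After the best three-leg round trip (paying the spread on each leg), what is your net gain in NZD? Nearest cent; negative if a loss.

Net profit: NZD 25,752.98

Best loop NZD → ZAR → INR → NZD:
NZD 2,242,000.00 ÷ 0.096840 (buy ZAR at ask) = ZAR 23,151,590.25
ZAR 23,151,590.25 ÷ 0.18851 (buy INR at ask) = INR 122,813,592.13
INR 122,813,592.13 × 0.018465 (sell INR at bid) = NZD 2,267,752.98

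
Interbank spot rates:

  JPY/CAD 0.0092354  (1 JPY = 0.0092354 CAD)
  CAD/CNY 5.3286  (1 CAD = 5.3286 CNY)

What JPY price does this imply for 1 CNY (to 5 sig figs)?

CNY/JPY = 20.320

1 CNY ÷ 5.3286 = 0.187667 CAD
0.187667 CAD ÷ 0.0092354 = 20.3203 JPY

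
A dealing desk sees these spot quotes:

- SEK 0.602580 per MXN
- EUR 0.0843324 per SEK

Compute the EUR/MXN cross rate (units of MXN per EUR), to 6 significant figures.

1 EUR ÷ 0.0843324 = 11.8578 SEK
11.8578 SEK ÷ 0.602580 = 19.6784 MXN

EUR/MXN = 19.6784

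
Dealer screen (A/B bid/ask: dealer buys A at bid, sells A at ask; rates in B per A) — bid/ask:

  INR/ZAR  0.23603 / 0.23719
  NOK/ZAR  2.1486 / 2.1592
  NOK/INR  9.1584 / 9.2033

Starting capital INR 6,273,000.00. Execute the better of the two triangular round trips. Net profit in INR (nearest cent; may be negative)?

Net profit: INR 7,138.62

Best loop INR → ZAR → NOK → INR:
INR 6,273,000.00 × 0.23603 (sell INR at bid) = ZAR 1,480,616.19
ZAR 1,480,616.19 ÷ 2.1592 (buy NOK at ask) = NOK 685,724.43
NOK 685,724.43 × 9.1584 (sell NOK at bid) = INR 6,280,138.62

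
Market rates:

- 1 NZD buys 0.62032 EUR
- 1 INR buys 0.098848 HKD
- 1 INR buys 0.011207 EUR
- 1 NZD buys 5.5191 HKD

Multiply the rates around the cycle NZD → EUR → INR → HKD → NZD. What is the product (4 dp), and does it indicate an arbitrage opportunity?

Around NZD → EUR → INR → HKD → NZD: 1 × 0.62032 ÷ 0.011207 × 0.098848 ÷ 5.5191 = 0.991348
Product < 1; profitable direction is NZD → HKD → INR → EUR → NZD.

0.9913 (arbitrage exists)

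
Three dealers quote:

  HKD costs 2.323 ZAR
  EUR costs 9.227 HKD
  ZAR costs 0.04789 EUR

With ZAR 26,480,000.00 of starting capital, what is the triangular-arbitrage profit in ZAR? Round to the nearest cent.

Profitable loop is ZAR → EUR → HKD → ZAR:
ZAR 26,480,000.00 × 0.04789 = EUR 1,268,127.20
EUR 1,268,127.20 × 9.227 = HKD 11,701,009.67
HKD 11,701,009.67 × 2.323 = ZAR 27,181,445.47
Profit = ZAR 27,181,445.47 − ZAR 26,480,000.00

Profit: ZAR 701,445.47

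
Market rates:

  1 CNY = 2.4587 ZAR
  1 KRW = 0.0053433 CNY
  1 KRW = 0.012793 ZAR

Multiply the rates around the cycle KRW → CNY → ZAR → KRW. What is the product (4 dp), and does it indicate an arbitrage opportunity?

1.0269 (arbitrage exists)

Around KRW → CNY → ZAR → KRW: 1 × 0.0053433 × 2.4587 ÷ 0.012793 = 1.026934
Product > 1; profitable direction is KRW → CNY → ZAR → KRW.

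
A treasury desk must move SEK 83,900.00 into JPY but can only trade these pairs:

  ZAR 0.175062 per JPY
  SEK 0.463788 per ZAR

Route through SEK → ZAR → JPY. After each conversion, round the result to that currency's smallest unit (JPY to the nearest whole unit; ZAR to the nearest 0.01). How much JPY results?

SEK 83,900.00 ÷ 0.463788 = ZAR 180,901.62
ZAR 180,901.62 ÷ 0.175062 = JPY 1,033,357

JPY 1,033,357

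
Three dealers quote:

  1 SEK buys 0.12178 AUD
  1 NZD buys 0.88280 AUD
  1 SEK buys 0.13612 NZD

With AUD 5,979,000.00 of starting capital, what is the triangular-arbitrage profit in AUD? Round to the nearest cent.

Profitable loop is AUD → NZD → SEK → AUD:
AUD 5,979,000.00 ÷ 0.88280 = NZD 6,772,768.46
NZD 6,772,768.46 ÷ 0.13612 = SEK 49,755,865.88
SEK 49,755,865.88 × 0.12178 = AUD 6,059,269.35
Profit = AUD 6,059,269.35 − AUD 5,979,000.00

Profit: AUD 80,269.35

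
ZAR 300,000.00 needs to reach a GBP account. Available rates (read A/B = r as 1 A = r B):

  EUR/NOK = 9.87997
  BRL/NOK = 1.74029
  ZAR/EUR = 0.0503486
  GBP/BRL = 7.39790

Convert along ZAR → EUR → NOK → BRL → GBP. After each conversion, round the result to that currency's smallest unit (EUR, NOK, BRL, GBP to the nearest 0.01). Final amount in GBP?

GBP 11,591.36

ZAR 300,000.00 × 0.0503486 = EUR 15,104.58
EUR 15,104.58 × 9.87997 = NOK 149,232.80
NOK 149,232.80 ÷ 1.74029 = BRL 85,751.69
BRL 85,751.69 ÷ 7.39790 = GBP 11,591.36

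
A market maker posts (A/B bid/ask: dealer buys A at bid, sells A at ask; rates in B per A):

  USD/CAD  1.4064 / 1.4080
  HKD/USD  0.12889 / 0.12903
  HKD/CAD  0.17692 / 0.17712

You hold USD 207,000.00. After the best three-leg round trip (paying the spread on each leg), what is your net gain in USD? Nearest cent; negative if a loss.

Best loop USD → CAD → HKD → USD:
USD 207,000.00 × 1.4064 (sell USD at bid) = CAD 291,124.80
CAD 291,124.80 ÷ 0.17712 (buy HKD at ask) = HKD 1,643,658.54
HKD 1,643,658.54 × 0.12889 (sell HKD at bid) = USD 211,851.15

Net profit: USD 4,851.15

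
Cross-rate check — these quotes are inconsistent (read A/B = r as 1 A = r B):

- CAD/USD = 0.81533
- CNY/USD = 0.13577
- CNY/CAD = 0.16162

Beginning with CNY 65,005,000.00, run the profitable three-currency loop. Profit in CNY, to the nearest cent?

Profit: CNY 1,971,439.38

Profitable loop is CNY → USD → CAD → CNY:
CNY 65,005,000.00 × 0.13577 = USD 8,825,728.85
USD 8,825,728.85 ÷ 0.81533 = CAD 10,824,732.13
CAD 10,824,732.13 ÷ 0.16162 = CNY 66,976,439.38
Profit = CNY 66,976,439.38 − CNY 65,005,000.00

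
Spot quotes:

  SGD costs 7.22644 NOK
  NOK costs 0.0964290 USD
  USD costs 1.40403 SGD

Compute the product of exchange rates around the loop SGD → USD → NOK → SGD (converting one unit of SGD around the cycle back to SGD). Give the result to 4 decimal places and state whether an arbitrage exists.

1.0221 (arbitrage exists)

Around SGD → USD → NOK → SGD: 1 ÷ 1.40403 ÷ 0.0964290 ÷ 7.22644 = 1.022096
Product > 1; profitable direction is SGD → USD → NOK → SGD.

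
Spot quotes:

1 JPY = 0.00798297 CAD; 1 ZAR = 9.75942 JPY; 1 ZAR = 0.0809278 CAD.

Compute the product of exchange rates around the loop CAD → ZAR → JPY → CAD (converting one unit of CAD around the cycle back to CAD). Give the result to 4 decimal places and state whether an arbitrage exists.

0.9627 (arbitrage exists)

Around CAD → ZAR → JPY → CAD: 1 ÷ 0.0809278 × 9.75942 × 0.00798297 = 0.962700
Product < 1; profitable direction is CAD → JPY → ZAR → CAD.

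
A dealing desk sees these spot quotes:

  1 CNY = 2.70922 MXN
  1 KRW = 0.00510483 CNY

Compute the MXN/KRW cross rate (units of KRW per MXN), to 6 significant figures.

1 MXN ÷ 2.70922 = 0.36911 CNY
0.36911 CNY ÷ 0.00510483 = 72.306 KRW

MXN/KRW = 72.3060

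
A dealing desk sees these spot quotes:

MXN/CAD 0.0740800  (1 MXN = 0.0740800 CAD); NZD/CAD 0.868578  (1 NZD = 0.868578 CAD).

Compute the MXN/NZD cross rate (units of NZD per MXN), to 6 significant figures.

MXN/NZD = 0.0852888

1 MXN × 0.0740800 = 0.07408 CAD
0.07408 CAD ÷ 0.868578 = 0.0852888 NZD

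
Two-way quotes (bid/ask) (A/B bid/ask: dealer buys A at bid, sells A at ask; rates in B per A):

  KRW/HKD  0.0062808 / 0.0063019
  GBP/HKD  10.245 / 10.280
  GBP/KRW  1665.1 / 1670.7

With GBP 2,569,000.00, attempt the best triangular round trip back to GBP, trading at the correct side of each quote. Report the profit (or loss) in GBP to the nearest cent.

Best loop GBP → KRW → HKD → GBP:
GBP 2,569,000.00 × 1665.1 (sell GBP at bid) = KRW 4,277,641,900
KRW 4,277,641,900 × 0.0062808 (sell KRW at bid) = HKD 26,867,013.25
HKD 26,867,013.25 ÷ 10.280 (buy GBP at ask) = GBP 2,613,522.69

Net profit: GBP 44,522.69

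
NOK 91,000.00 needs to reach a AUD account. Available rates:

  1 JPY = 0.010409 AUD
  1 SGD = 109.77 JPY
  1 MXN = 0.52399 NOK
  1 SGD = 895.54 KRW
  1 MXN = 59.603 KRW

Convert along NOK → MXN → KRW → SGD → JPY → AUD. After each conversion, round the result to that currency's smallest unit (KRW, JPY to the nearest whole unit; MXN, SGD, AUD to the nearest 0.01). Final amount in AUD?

NOK 91,000.00 ÷ 0.52399 = MXN 173,667.44
MXN 173,667.44 × 59.603 = KRW 10,351,100
KRW 10,351,100 ÷ 895.54 = SGD 11,558.50
SGD 11,558.50 × 109.77 = JPY 1,268,777
JPY 1,268,777 × 0.010409 = AUD 13,206.70

AUD 13,206.70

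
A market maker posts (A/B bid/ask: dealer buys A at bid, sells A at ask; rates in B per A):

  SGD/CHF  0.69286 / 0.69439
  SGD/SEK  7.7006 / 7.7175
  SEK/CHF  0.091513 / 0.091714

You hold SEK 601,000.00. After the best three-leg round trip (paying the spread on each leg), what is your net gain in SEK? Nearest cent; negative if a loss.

Net profit: SEK 8,927.72

Best loop SEK → CHF → SGD → SEK:
SEK 601,000.00 × 0.091513 (sell SEK at bid) = CHF 54,999.31
CHF 54,999.31 ÷ 0.69439 (buy SGD at ask) = SGD 79,205.22
SGD 79,205.22 × 7.7006 (sell SGD at bid) = SEK 609,927.72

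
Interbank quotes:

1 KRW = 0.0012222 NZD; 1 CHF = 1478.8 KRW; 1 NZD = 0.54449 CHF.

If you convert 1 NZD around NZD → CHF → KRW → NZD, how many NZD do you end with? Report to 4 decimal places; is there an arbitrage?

0.9841 (arbitrage exists)

Around NZD → CHF → KRW → NZD: 1 × 0.54449 × 1478.8 × 0.0012222 = 0.984105
Product < 1; profitable direction is NZD → KRW → CHF → NZD.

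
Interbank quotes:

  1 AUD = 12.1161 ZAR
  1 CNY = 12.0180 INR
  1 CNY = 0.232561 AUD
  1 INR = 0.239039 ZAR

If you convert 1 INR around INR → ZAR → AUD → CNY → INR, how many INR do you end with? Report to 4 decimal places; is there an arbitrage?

Around INR → ZAR → AUD → CNY → INR: 1 × 0.239039 ÷ 12.1161 ÷ 0.232561 × 12.0180 = 1.019533
Product > 1; profitable direction is INR → ZAR → AUD → CNY → INR.

1.0195 (arbitrage exists)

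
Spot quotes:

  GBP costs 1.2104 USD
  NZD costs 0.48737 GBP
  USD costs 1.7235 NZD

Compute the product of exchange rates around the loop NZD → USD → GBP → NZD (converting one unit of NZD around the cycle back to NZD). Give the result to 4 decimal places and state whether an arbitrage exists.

Around NZD → USD → GBP → NZD: 1 ÷ 1.7235 ÷ 1.2104 ÷ 0.48737 = 0.983560
Product < 1; profitable direction is NZD → GBP → USD → NZD.

0.9836 (arbitrage exists)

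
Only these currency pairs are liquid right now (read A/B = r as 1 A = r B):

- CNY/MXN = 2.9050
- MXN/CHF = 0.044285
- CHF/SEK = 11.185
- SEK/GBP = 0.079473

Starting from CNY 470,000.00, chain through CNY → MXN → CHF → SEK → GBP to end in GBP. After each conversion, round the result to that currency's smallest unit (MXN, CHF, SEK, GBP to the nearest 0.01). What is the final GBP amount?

CNY 470,000.00 × 2.9050 = MXN 1,365,350.00
MXN 1,365,350.00 × 0.044285 = CHF 60,464.52
CHF 60,464.52 × 11.185 = SEK 676,295.66
SEK 676,295.66 × 0.079473 = GBP 53,747.24

GBP 53,747.24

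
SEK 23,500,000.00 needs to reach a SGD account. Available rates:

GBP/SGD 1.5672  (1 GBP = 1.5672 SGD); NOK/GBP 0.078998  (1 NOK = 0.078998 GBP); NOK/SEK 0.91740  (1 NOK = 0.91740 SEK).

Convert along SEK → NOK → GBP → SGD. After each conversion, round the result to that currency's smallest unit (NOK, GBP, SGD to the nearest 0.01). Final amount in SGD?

SEK 23,500,000.00 ÷ 0.91740 = NOK 25,615,870.94
NOK 25,615,870.94 × 0.078998 = GBP 2,023,602.57
GBP 2,023,602.57 × 1.5672 = SGD 3,171,389.95

SGD 3,171,389.95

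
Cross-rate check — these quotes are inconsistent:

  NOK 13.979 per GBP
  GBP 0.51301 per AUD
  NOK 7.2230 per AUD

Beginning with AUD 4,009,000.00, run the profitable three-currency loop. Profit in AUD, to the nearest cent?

Profit: AUD 28,864.45

Profitable loop is AUD → NOK → GBP → AUD:
AUD 4,009,000.00 × 7.2230 = NOK 28,957,007.00
NOK 28,957,007.00 ÷ 13.979 = GBP 2,071,464.84
GBP 2,071,464.84 ÷ 0.51301 = AUD 4,037,864.45
Profit = AUD 4,037,864.45 − AUD 4,009,000.00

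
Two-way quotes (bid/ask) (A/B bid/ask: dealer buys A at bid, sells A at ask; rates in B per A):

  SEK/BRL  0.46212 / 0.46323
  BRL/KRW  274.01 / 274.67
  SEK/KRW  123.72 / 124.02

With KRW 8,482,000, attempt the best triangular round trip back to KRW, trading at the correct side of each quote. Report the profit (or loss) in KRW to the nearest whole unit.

Best loop KRW → SEK → BRL → KRW:
KRW 8,482,000 ÷ 124.02 (buy SEK at ask) = SEK 68,392.19
SEK 68,392.19 × 0.46212 (sell SEK at bid) = BRL 31,605.40
BRL 31,605.40 × 274.01 (sell BRL at bid) = KRW 8,660,196

Net profit: KRW 178,196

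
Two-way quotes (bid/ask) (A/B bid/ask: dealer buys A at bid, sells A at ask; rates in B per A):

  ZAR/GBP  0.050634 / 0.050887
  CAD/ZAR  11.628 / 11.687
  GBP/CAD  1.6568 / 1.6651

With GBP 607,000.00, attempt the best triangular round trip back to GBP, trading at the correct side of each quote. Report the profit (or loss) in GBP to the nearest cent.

Net profit: GBP 5,968.95

Best loop GBP → ZAR → CAD → GBP:
GBP 607,000.00 ÷ 0.050887 (buy ZAR at ask) = ZAR 11,928,390.36
ZAR 11,928,390.36 ÷ 11.687 (buy CAD at ask) = CAD 1,020,654.60
CAD 1,020,654.60 ÷ 1.6651 (buy GBP at ask) = GBP 612,968.95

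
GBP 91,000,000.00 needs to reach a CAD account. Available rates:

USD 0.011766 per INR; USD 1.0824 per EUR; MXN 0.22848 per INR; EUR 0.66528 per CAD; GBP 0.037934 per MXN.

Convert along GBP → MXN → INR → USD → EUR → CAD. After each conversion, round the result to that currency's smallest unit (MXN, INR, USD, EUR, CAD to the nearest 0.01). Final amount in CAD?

GBP 91,000,000.00 ÷ 0.037934 = MXN 2,398,903,358.46
MXN 2,398,903,358.46 ÷ 0.22848 = INR 10,499,401,954.04
INR 10,499,401,954.04 × 0.011766 = USD 123,535,963.39
USD 123,535,963.39 ÷ 1.0824 = EUR 114,131,525.67
EUR 114,131,525.67 ÷ 0.66528 = CAD 171,554,121.08

CAD 171,554,121.08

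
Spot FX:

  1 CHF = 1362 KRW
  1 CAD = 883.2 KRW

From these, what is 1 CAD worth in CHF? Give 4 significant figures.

1 CAD × 883.2 = 883.2 KRW
883.2 KRW ÷ 1362 = 0.648458 CHF

CAD/CHF = 0.6485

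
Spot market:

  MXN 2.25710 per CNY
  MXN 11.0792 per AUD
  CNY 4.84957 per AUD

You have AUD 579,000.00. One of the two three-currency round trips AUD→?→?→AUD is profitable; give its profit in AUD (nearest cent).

Profit: AUD 7,047.66

Profitable loop is AUD → MXN → CNY → AUD:
AUD 579,000.00 × 11.0792 = MXN 6,414,856.80
MXN 6,414,856.80 ÷ 2.25710 = CNY 2,842,079.13
CNY 2,842,079.13 ÷ 4.84957 = AUD 586,047.66
Profit = AUD 586,047.66 − AUD 579,000.00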